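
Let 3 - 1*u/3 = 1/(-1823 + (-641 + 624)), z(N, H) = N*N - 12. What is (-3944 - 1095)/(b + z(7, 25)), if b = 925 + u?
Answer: -9271760/1786643 ≈ -5.1895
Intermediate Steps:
z(N, H) = -12 + N² (z(N, H) = N² - 12 = -12 + N²)
u = 16563/1840 (u = 9 - 3/(-1823 + (-641 + 624)) = 9 - 3/(-1823 - 17) = 9 - 3/(-1840) = 9 - 3*(-1/1840) = 9 + 3/1840 = 16563/1840 ≈ 9.0016)
b = 1718563/1840 (b = 925 + 16563/1840 = 1718563/1840 ≈ 934.00)
(-3944 - 1095)/(b + z(7, 25)) = (-3944 - 1095)/(1718563/1840 + (-12 + 7²)) = -5039/(1718563/1840 + (-12 + 49)) = -5039/(1718563/1840 + 37) = -5039/1786643/1840 = -5039*1840/1786643 = -9271760/1786643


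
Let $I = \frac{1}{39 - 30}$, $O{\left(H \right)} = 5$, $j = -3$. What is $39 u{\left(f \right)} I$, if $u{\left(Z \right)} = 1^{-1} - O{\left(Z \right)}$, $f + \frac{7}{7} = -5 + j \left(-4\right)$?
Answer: $- \frac{52}{3} \approx -17.333$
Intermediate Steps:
$f = 6$ ($f = -1 - -7 = -1 + \left(-5 + 12\right) = -1 + 7 = 6$)
$I = \frac{1}{9} \approx 0.11111$
$u{\left(Z \right)} = -4$ ($u{\left(Z \right)} = 1^{-1} - 5 = 1 - 5 = -4$)
$39 u{\left(f \right)} I = 39 \left(-4\right) \frac{1}{9} = \left(-156\right) \frac{1}{9} = - \frac{52}{3}$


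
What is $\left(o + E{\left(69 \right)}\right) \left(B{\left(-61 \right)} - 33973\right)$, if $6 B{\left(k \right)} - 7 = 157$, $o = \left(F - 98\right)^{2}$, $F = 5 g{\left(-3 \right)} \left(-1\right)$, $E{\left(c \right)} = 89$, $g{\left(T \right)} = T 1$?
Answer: $-236872862$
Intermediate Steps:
$g{\left(T \right)} = T$
$F = 15$ ($F = 5 \left(-3\right) \left(-1\right) = \left(-15\right) \left(-1\right) = 15$)
$o = 6889$ ($o = \left(15 - 98\right)^{2} = \left(-83\right)^{2} = 6889$)
$B{\left(k \right)} = \frac{82}{3}$ ($B{\left(k \right)} = \frac{7}{6} + \frac{1}{6} \cdot 157 = \frac{7}{6} + \frac{157}{6} = \frac{82}{3}$)
$\left(o + E{\left(69 \right)}\right) \left(B{\left(-61 \right)} - 33973\right) = \left(6889 + 89\right) \left(\frac{82}{3} - 33973\right) = 6978 \left(- \frac{101837}{3}\right) = -236872862$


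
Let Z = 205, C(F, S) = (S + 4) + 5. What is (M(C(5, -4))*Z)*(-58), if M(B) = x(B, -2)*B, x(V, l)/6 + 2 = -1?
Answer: 1070100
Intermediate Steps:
C(F, S) = 9 + S (C(F, S) = (4 + S) + 5 = 9 + S)
x(V, l) = -18 (x(V, l) = -12 + 6*(-1) = -12 - 6 = -18)
M(B) = -18*B
(M(C(5, -4))*Z)*(-58) = (-18*(9 - 4)*205)*(-58) = (-18*5*205)*(-58) = -90*205*(-58) = -18450*(-58) = 1070100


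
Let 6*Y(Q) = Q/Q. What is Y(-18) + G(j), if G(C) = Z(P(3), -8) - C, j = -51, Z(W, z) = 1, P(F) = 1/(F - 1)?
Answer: 313/6 ≈ 52.167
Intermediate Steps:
Y(Q) = ⅙ (Y(Q) = (Q/Q)/6 = (⅙)*1 = ⅙)
P(F) = 1/(-1 + F)
G(C) = 1 - C
Y(-18) + G(j) = ⅙ + (1 - 1*(-51)) = ⅙ + (1 + 51) = ⅙ + 52 = 313/6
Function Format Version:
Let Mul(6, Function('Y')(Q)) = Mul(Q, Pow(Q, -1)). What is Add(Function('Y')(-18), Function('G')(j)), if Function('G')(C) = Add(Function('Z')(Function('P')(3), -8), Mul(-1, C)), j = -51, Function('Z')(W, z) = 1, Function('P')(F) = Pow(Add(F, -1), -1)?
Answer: Rational(313, 6) ≈ 52.167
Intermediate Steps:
Function('Y')(Q) = Rational(1, 6) (Function('Y')(Q) = Mul(Rational(1, 6), Mul(Q, Pow(Q, -1))) = Mul(Rational(1, 6), 1) = Rational(1, 6))
Function('P')(F) = Pow(Add(-1, F), -1)
Function('G')(C) = Add(1, Mul(-1, C))
Add(Function('Y')(-18), Function('G')(j)) = Add(Rational(1, 6), Add(1, Mul(-1, -51))) = Add(Rational(1, 6), Add(1, 51)) = Add(Rational(1, 6), 52) = Rational(313, 6)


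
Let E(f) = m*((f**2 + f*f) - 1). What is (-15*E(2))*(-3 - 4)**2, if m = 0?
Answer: 0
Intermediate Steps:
E(f) = 0 (E(f) = 0*((f**2 + f*f) - 1) = 0*((f**2 + f**2) - 1) = 0*(2*f**2 - 1) = 0*(-1 + 2*f**2) = 0)
(-15*E(2))*(-3 - 4)**2 = (-15*0)*(-3 - 4)**2 = 0*(-7)**2 = 0*49 = 0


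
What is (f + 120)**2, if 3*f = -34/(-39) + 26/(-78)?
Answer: 21967969/1521 ≈ 14443.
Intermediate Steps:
f = 7/39 (f = (-34/(-39) + 26/(-78))/3 = (-34*(-1/39) + 26*(-1/78))/3 = (34/39 - 1/3)/3 = (1/3)*(7/13) = 7/39 ≈ 0.17949)
(f + 120)**2 = (7/39 + 120)**2 = (4687/39)**2 = 21967969/1521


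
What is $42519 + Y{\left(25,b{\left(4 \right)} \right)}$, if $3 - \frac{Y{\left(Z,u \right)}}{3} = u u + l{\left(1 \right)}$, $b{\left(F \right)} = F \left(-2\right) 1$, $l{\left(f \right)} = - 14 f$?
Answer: $42378$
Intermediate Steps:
$b{\left(F \right)} = - 2 F$ ($b{\left(F \right)} = - 2 F 1 = - 2 F$)
$Y{\left(Z,u \right)} = 51 - 3 u^{2}$ ($Y{\left(Z,u \right)} = 9 - 3 \left(u u - 14\right) = 9 - 3 \left(u^{2} - 14\right) = 9 - 3 \left(-14 + u^{2}\right) = 9 - \left(-42 + 3 u^{2}\right) = 51 - 3 u^{2}$)
$42519 + Y{\left(25,b{\left(4 \right)} \right)} = 42519 + \left(51 - 3 \left(\left(-2\right) 4\right)^{2}\right) = 42519 + \left(51 - 3 \left(-8\right)^{2}\right) = 42519 + \left(51 - 192\right) = 42519 - 141 = 42378$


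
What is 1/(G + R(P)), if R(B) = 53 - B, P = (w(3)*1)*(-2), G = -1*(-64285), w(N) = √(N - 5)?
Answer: 32169/2069689126 - I*√2/2069689126 ≈ 1.5543e-5 - 6.833e-10*I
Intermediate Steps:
w(N) = √(-5 + N)
G = 64285
P = -2*I*√2 (P = (√(-5 + 3)*1)*(-2) = (√(-2)*1)*(-2) = ((I*√2)*1)*(-2) = (I*√2)*(-2) = -2*I*√2 ≈ -2.8284*I)
1/(G + R(P)) = 1/(64285 + (53 - (-2)*I*√2)) = 1/(64285 + (53 + 2*I*√2)) = 1/(64338 + 2*I*√2)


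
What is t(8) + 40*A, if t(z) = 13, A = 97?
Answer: 3893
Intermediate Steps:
t(8) + 40*A = 13 + 40*97 = 13 + 3880 = 3893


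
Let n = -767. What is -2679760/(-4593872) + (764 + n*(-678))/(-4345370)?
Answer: 57825663202/124762959829 ≈ 0.46348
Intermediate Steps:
-2679760/(-4593872) + (764 + n*(-678))/(-4345370) = -2679760/(-4593872) + (764 - 767*(-678))/(-4345370) = -2679760*(-1/4593872) + (764 + 520026)*(-1/4345370) = 167485/287117 + 520790*(-1/4345370) = 167485/287117 - 52079/434537 = 57825663202/124762959829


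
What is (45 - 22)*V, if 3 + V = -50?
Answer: -1219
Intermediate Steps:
V = -53 (V = -3 - 50 = -53)
(45 - 22)*V = (45 - 22)*(-53) = 23*(-53) = -1219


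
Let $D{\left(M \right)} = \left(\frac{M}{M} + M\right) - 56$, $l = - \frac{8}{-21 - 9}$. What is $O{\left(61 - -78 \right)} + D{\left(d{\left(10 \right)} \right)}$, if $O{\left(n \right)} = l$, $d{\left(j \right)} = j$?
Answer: $- \frac{671}{15} \approx -44.733$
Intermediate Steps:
$l = \frac{4}{15}$ ($l = - \frac{8}{-30} = \left(-8\right) \left(- \frac{1}{30}\right) = \frac{4}{15} \approx 0.26667$)
$O{\left(n \right)} = \frac{4}{15}$
$D{\left(M \right)} = -55 + M$ ($D{\left(M \right)} = \left(1 + M\right) - 56 = -55 + M$)
$O{\left(61 - -78 \right)} + D{\left(d{\left(10 \right)} \right)} = \frac{4}{15} + \left(-55 + 10\right) = \frac{4}{15} - 45 = - \frac{671}{15}$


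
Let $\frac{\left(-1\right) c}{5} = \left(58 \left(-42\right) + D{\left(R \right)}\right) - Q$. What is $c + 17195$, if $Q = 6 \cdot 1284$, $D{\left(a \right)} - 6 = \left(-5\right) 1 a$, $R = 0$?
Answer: $67865$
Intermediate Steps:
$D{\left(a \right)} = 6 - 5 a$ ($D{\left(a \right)} = 6 + \left(-5\right) 1 a = 6 - 5 a$)
$Q = 7704$
$c = 50670$ ($c = - 5 \left(\left(58 \left(-42\right) + \left(6 - 0\right)\right) - 7704\right) = - 5 \left(\left(-2436 + \left(6 + 0\right)\right) - 7704\right) = - 5 \left(\left(-2436 + 6\right) - 7704\right) = - 5 \left(-2430 - 7704\right) = \left(-5\right) \left(-10134\right) = 50670$)
$c + 17195 = 50670 + 17195 = 67865$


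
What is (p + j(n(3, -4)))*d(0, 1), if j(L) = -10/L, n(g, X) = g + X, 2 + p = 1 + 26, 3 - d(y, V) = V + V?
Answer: 35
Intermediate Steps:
d(y, V) = 3 - 2*V (d(y, V) = 3 - (V + V) = 3 - 2*V)
p = 25 (p = -2 + (1 + 26) = -2 + 27 = 25)
n(g, X) = X + g
(p + j(n(3, -4)))*d(0, 1) = (25 - 10/(-4 + 3))*(3 - 2*1) = (25 - 10/(-1))*(3 - 2) = (25 - 10*(-1))*1 = (25 + 10)*1 = 35*1 = 35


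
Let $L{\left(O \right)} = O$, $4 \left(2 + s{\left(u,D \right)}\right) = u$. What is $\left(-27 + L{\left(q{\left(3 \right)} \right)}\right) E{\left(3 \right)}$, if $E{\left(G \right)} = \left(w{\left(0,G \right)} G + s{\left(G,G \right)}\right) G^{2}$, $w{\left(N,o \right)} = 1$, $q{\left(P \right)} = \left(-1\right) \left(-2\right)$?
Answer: $- \frac{1575}{4} \approx -393.75$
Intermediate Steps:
$q{\left(P \right)} = 2$
$s{\left(u,D \right)} = -2 + \frac{u}{4}$
$E{\left(G \right)} = G^{2} \left(-2 + \frac{5 G}{4}\right)$ ($E{\left(G \right)} = \left(1 G + \left(-2 + \frac{G}{4}\right)\right) G^{2} = \left(G + \left(-2 + \frac{G}{4}\right)\right) G^{2} = \left(-2 + \frac{5 G}{4}\right) G^{2} = G^{2} \left(-2 + \frac{5 G}{4}\right)$)
$\left(-27 + L{\left(q{\left(3 \right)} \right)}\right) E{\left(3 \right)} = \left(-27 + 2\right) \frac{3^{2} \left(-8 + 5 \cdot 3\right)}{4} = - 25 \cdot \frac{1}{4} \cdot 9 \left(-8 + 15\right) = - 25 \cdot \frac{1}{4} \cdot 9 \cdot 7 = \left(-25\right) \frac{63}{4} = - \frac{1575}{4}$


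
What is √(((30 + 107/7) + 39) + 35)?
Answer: √5845/7 ≈ 10.922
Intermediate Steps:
√(((30 + 107/7) + 39) + 35) = √((317/7 + 39) + 35) = √(590/7 + 35) = √(835/7) = √5845/7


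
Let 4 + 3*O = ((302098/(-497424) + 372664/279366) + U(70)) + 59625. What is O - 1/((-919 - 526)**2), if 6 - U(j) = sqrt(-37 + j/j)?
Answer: 1441793240144014613279/72539738883005400 - 2*I ≈ 19876.0 - 2.0*I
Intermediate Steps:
U(j) = 6 - 6*I (U(j) = 6 - sqrt(-37 + j/j) = 6 - sqrt(-37 + 1) = 6 - sqrt(-36) = 6 - 6*I)
O = 690505736367503/34740838296 - 2*I (O = -4/3 + (((302098/(-497424) + 372664/279366) + (6 - 6*I)) + 59625)/3 = -4/3 + (((302098*(-1/497424) + 372664*(1/279366)) + (6 - 6*I)) + 59625)/3 = -4/3 + (((-151049/248712 + 186332/139683) + (6 - 6*I)) + 59625)/3 = -4/3 + ((8414675639/11580279432 + (6 - 6*I)) + 59625)/3 = -4/3 + ((77896352231/11580279432 - 6*I) + 59625)/3 = -4/3 + (690552057485231/11580279432 - 6*I)/3 = -4/3 + (690552057485231/34740838296 - 2*I) = 690505736367503/34740838296 - 2*I ≈ 19876.0 - 2.0*I)
O - 1/((-919 - 526)**2) = (690505736367503/34740838296 - 2*I) - 1/((-919 - 526)**2) = (690505736367503/34740838296 - 2*I) - 1/((-1445)**2) = (690505736367503/34740838296 - 2*I) - 1/2088025 = 1441793240144014613279/72539738883005400 - 2*I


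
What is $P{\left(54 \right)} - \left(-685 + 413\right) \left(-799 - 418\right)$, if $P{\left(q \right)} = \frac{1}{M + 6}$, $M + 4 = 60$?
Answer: $- \frac{20523487}{62} \approx -3.3102 \cdot 10^{5}$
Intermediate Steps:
$M = 56$ ($M = -4 + 60 = 56$)
$P{\left(q \right)} = \frac{1}{62}$ ($P{\left(q \right)} = \frac{1}{56 + 6} = \frac{1}{62}$)
$P{\left(54 \right)} - \left(-685 + 413\right) \left(-799 - 418\right) = \frac{1}{62} - \left(-685 + 413\right) \left(-799 - 418\right) = \frac{1}{62} - \left(-272\right) \left(-1217\right) = \frac{1}{62} - 331024 = - \frac{20523487}{62}$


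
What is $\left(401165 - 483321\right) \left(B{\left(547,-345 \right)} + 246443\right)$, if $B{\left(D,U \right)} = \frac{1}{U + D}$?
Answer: $- \frac{2044923922986}{101} \approx -2.0247 \cdot 10^{10}$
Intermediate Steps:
$B{\left(D,U \right)} = \frac{1}{D + U}$
$\left(401165 - 483321\right) \left(B{\left(547,-345 \right)} + 246443\right) = \left(401165 - 483321\right) \left(\frac{1}{547 - 345} + 246443\right) = - 82156 \left(\frac{1}{202} + 246443\right) = \left(-82156\right) \frac{49781487}{202} = - \frac{2044923922986}{101}$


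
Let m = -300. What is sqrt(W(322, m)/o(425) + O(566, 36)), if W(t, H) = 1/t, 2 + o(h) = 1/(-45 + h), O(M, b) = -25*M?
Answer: 2*I*sqrt(99856451310)/5313 ≈ 118.95*I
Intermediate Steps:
o(h) = -2 + 1/(-45 + h)
sqrt(W(322, m)/o(425) + O(566, 36)) = sqrt(1/(322*(((91 - 2*425)/(-45 + 425)))) - 25*566) = sqrt(1/(322*(((91 - 850)/380))) - 14150) = sqrt(1/(322*(((1/380)*(-759)))) - 14150) = sqrt(1/(322*(-759/380)) - 14150) = sqrt((1/322)*(-380/759) - 14150) = sqrt(-190/122199 - 14150) = sqrt(-1729116040/122199) = 2*I*sqrt(99856451310)/5313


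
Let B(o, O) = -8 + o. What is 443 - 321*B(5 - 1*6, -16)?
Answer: 3332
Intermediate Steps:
443 - 321*B(5 - 1*6, -16) = 443 - 321*(-8 + (5 - 1*6)) = 443 - 321*(-8 + (5 - 6)) = 443 - 321*(-8 - 1) = 443 - 321*(-9) = 443 + 2889 = 3332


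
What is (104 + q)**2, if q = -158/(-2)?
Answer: 33489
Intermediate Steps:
q = 79 (q = -158*(-1/2) = 79)
(104 + q)**2 = (104 + 79)**2 = 183**2 = 33489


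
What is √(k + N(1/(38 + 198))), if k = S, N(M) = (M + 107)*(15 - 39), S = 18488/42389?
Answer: I*√16060121222030210/2500951 ≈ 50.672*I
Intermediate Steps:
S = 18488/42389 (S = 18488*(1/42389) = 18488/42389 ≈ 0.43615)
N(M) = -2568 - 24*M (N(M) = (107 + M)*(-24) = -2568 - 24*M)
k = 18488/42389 ≈ 0.43615
√(k + N(1/(38 + 198))) = √(18488/42389 + (-2568 - 24/(38 + 198))) = √(18488/42389 + (-2568 - 24/236)) = √(18488/42389 + (-2568 - 24*1/236)) = √(18488/42389 + (-2568 - 6/59)) = √(18488/42389 - 151518/59) = √(-6421605710/2500951) = I*√16060121222030210/2500951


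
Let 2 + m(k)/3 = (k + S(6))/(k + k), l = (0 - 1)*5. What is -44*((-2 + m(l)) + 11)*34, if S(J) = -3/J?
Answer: -34782/5 ≈ -6956.4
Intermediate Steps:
l = -5 (l = -1*5 = -5)
m(k) = -6 + 3*(-½ + k)/(2*k) (m(k) = -6 + 3*((k - 3/6)/(k + k)) = -6 + 3*((k - 3*⅙)/((2*k))) = -6 + 3*((k - ½)*(1/(2*k))) = -6 + 3*((-½ + k)*(1/(2*k))) = -6 + 3*((-½ + k)/(2*k)) = -6 + 3*(-½ + k)/(2*k))
-44*((-2 + m(l)) + 11)*34 = -44*((-2 + (¾)*(-1 - 6*(-5))/(-5)) + 11)*34 = -44*((-2 + (¾)*(-⅕)*(-1 + 30)) + 11)*34 = -44*((-2 + (¾)*(-⅕)*29) + 11)*34 = -44*((-2 - 87/20) + 11)*34 = -44*(-127/20 + 11)*34 = -44*93/20*34 = -1023/5*34 = -34782/5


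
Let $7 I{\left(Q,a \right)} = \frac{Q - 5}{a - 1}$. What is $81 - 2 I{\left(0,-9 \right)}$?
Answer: $\frac{566}{7} \approx 80.857$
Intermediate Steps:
$I{\left(Q,a \right)} = \frac{-5 + Q}{7 \left(-1 + a\right)}$ ($I{\left(Q,a \right)} = \frac{\left(Q - 5\right) \frac{1}{a - 1}}{7} = \frac{\left(-5 + Q\right) \frac{1}{-1 + a}}{7} = \frac{\frac{1}{-1 + a} \left(-5 + Q\right)}{7} = \frac{-5 + Q}{7 \left(-1 + a\right)}$)
$81 - 2 I{\left(0,-9 \right)} = 81 - 2 \frac{-5 + 0}{7 \left(-1 - 9\right)} = 81 - 2 \cdot \frac{1}{7} \frac{1}{-10} \left(-5\right) = 81 - 2 \cdot \frac{1}{7} \left(- \frac{1}{10}\right) \left(-5\right) = 81 - \frac{1}{7} = \frac{566}{7}$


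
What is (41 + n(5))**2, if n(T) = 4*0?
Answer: 1681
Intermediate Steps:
n(T) = 0
(41 + n(5))**2 = (41 + 0)**2 = 41**2 = 1681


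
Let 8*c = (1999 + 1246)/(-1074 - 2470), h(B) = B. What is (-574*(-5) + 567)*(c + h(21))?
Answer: 2035209239/28352 ≈ 71784.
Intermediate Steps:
c = -3245/28352 (c = ((1999 + 1246)/(-1074 - 2470))/8 = (3245/(-3544))/8 = (3245*(-1/3544))/8 = (⅛)*(-3245/3544) = -3245/28352 ≈ -0.11445)
(-574*(-5) + 567)*(c + h(21)) = (-574*(-5) + 567)*(-3245/28352 + 21) = (2870 + 567)*(592147/28352) = 3437*(592147/28352) = 2035209239/28352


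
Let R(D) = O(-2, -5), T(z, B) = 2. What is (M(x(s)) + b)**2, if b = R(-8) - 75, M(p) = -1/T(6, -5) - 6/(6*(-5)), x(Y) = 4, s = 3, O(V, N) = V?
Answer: 597529/100 ≈ 5975.3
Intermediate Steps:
R(D) = -2
M(p) = -3/10 (M(p) = -1/2 - 6/(6*(-5)) = -1*1/2 - 6/(-30) = -1/2 - 6*(-1/30) = -1/2 + 1/5 = -3/10)
b = -77 (b = -2 - 75 = -77)
(M(x(s)) + b)**2 = (-3/10 - 77)**2 = (-773/10)**2 = 597529/100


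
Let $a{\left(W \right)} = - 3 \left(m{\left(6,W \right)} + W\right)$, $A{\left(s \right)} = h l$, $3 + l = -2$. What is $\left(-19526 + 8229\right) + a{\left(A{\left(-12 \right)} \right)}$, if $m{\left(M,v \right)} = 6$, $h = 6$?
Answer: $-11225$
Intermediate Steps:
$l = -5$ ($l = -3 - 2 = -5$)
$A{\left(s \right)} = -30$ ($A{\left(s \right)} = 6 \left(-5\right) = -30$)
$a{\left(W \right)} = -18 - 3 W$ ($a{\left(W \right)} = - 3 \left(6 + W\right) = -18 - 3 W$)
$\left(-19526 + 8229\right) + a{\left(A{\left(-12 \right)} \right)} = \left(-19526 + 8229\right) - -72 = -11297 + \left(-18 + 90\right) = -11297 + 72 = -11225$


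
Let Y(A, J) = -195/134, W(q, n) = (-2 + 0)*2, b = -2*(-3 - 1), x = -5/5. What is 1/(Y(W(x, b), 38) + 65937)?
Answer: 134/8835363 ≈ 1.5166e-5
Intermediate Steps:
x = -1 (x = -5*⅕ = -1)
b = 8 (b = -2*(-4) = 8)
W(q, n) = -4 (W(q, n) = -2*2 = -4)
Y(A, J) = -195/134 (Y(A, J) = -195*1/134 = -195/134)
1/(Y(W(x, b), 38) + 65937) = 1/(-195/134 + 65937) = 1/(8835363/134) = 134/8835363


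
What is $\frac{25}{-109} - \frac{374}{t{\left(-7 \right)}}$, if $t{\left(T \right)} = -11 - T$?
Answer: $\frac{20333}{218} \approx 93.271$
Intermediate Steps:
$\frac{25}{-109} - \frac{374}{t{\left(-7 \right)}} = \frac{25}{-109} - \frac{374}{-11 - -7} = 25 \left(- \frac{1}{109}\right) - \frac{374}{-11 + 7} = - \frac{25}{109} - \frac{374}{-4} = - \frac{25}{109} - - \frac{187}{2} = - \frac{25}{109} + \frac{187}{2} = \frac{20333}{218}$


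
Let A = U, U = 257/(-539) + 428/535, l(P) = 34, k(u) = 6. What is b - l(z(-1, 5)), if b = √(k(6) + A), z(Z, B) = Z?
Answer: -34 + √937255/385 ≈ -31.485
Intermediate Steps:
U = 871/2695 (U = 257*(-1/539) + 428*(1/535) = -257/539 + ⅘ = 871/2695 ≈ 0.32319)
A = 871/2695 ≈ 0.32319
b = √937255/385 (b = √(6 + 871/2695) = √(17041/2695) = √937255/385 ≈ 2.5146)
b - l(z(-1, 5)) = √937255/385 - 1*34 = √937255/385 - 34 = -34 + √937255/385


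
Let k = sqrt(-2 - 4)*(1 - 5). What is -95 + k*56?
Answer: -95 - 224*I*sqrt(6) ≈ -95.0 - 548.69*I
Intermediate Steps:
k = -4*I*sqrt(6) (k = sqrt(-6)*(-4) = (I*sqrt(6))*(-4) = -4*I*sqrt(6) ≈ -9.798*I)
-95 + k*56 = -95 - 4*I*sqrt(6)*56 = -95 - 224*I*sqrt(6)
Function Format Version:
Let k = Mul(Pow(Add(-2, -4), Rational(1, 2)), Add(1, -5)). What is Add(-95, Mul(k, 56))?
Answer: Add(-95, Mul(-224, I, Pow(6, Rational(1, 2)))) ≈ Add(-95.000, Mul(-548.69, I))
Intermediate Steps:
k = Mul(-4, I, Pow(6, Rational(1, 2))) (k = Mul(Pow(-6, Rational(1, 2)), -4) = Mul(Mul(I, Pow(6, Rational(1, 2))), -4) = Mul(-4, I, Pow(6, Rational(1, 2))) ≈ Mul(-9.7980, I))
Add(-95, Mul(k, 56)) = Add(-95, Mul(Mul(-4, I, Pow(6, Rational(1, 2))), 56)) = Add(-95, Mul(-224, I, Pow(6, Rational(1, 2))))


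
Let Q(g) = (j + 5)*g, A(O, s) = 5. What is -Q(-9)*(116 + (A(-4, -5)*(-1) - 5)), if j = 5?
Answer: 9540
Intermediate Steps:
Q(g) = 10*g (Q(g) = (5 + 5)*g = 10*g)
-Q(-9)*(116 + (A(-4, -5)*(-1) - 5)) = -10*(-9)*(116 + (5*(-1) - 5)) = -(-90)*(116 + (-5 - 5)) = -(-90)*(116 - 10) = -(-90)*106 = -1*(-9540) = 9540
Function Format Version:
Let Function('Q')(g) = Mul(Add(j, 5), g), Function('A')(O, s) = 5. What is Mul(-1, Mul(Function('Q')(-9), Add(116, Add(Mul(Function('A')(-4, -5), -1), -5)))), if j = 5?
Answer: 9540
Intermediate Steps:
Function('Q')(g) = Mul(10, g) (Function('Q')(g) = Mul(Add(5, 5), g) = Mul(10, g))
Mul(-1, Mul(Function('Q')(-9), Add(116, Add(Mul(Function('A')(-4, -5), -1), -5)))) = Mul(-1, Mul(Mul(10, -9), Add(116, Add(Mul(5, -1), -5)))) = Mul(-1, Mul(-90, Add(116, Add(-5, -5)))) = Mul(-1, Mul(-90, Add(116, -10))) = Mul(-1, Mul(-90, 106)) = Mul(-1, -9540) = 9540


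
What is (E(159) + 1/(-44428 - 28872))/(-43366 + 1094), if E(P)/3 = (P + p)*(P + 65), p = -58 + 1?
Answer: -5024275199/3098537600 ≈ -1.6215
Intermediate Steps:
p = -57
E(P) = 3*(-57 + P)*(65 + P) (E(P) = 3*((P - 57)*(P + 65)) = 3*((-57 + P)*(65 + P)) = 3*(-57 + P)*(65 + P))
(E(159) + 1/(-44428 - 28872))/(-43366 + 1094) = ((-11115 + 3*159² + 24*159) + 1/(-44428 - 28872))/(-43366 + 1094) = ((-11115 + 3*25281 + 3816) + 1/(-73300))/(-42272) = ((-11115 + 75843 + 3816) - 1/73300)*(-1/42272) = (68544 - 1/73300)*(-1/42272) = (5024275199/73300)*(-1/42272) = -5024275199/3098537600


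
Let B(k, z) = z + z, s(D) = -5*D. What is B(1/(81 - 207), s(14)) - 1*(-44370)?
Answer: 44230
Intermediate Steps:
B(k, z) = 2*z
B(1/(81 - 207), s(14)) - 1*(-44370) = 2*(-5*14) - 1*(-44370) = 2*(-70) + 44370 = -140 + 44370 = 44230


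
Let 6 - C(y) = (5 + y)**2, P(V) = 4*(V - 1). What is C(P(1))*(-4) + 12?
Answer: 88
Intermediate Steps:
P(V) = -4 + 4*V (P(V) = 4*(-1 + V) = -4 + 4*V)
C(y) = 6 - (5 + y)**2
C(P(1))*(-4) + 12 = (6 - (5 + (-4 + 4*1))**2)*(-4) + 12 = (6 - (5 + (-4 + 4))**2)*(-4) + 12 = (6 - (5 + 0)**2)*(-4) + 12 = (6 - 1*5**2)*(-4) + 12 = (6 - 1*25)*(-4) + 12 = (6 - 25)*(-4) + 12 = -19*(-4) + 12 = 76 + 12 = 88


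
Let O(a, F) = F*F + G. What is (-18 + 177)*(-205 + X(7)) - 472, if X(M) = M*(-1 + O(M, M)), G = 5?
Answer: 25922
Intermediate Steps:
O(a, F) = 5 + F² (O(a, F) = F*F + 5 = F² + 5 = 5 + F²)
X(M) = M*(4 + M²) (X(M) = M*(-1 + (5 + M²)) = M*(4 + M²))
(-18 + 177)*(-205 + X(7)) - 472 = (-18 + 177)*(-205 + 7*(4 + 7²)) - 472 = 159*(-205 + 7*(4 + 49)) - 472 = 159*(-205 + 7*53) - 472 = 159*(-205 + 371) - 472 = 159*166 - 472 = 26394 - 472 = 25922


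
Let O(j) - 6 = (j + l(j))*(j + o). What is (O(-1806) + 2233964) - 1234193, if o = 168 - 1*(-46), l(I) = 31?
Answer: 3825577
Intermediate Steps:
o = 214 (o = 168 + 46 = 214)
O(j) = 6 + (31 + j)*(214 + j) (O(j) = 6 + (j + 31)*(j + 214) = 6 + (31 + j)*(214 + j))
(O(-1806) + 2233964) - 1234193 = ((6640 + (-1806)² + 245*(-1806)) + 2233964) - 1234193 = ((6640 + 3261636 - 442470) + 2233964) - 1234193 = (2825806 + 2233964) - 1234193 = 5059770 - 1234193 = 3825577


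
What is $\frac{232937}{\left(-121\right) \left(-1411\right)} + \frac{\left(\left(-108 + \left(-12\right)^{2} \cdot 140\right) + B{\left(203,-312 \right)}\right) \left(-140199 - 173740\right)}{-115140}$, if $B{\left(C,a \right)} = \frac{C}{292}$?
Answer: $\frac{313851418545830843}{5740126463280} \approx 54677.0$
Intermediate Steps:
$B{\left(C,a \right)} = \frac{C}{292}$ ($B{\left(C,a \right)} = C \frac{1}{292} = \frac{C}{292}$)
$\frac{232937}{\left(-121\right) \left(-1411\right)} + \frac{\left(\left(-108 + \left(-12\right)^{2} \cdot 140\right) + B{\left(203,-312 \right)}\right) \left(-140199 - 173740\right)}{-115140} = \frac{232937}{\left(-121\right) \left(-1411\right)} + \frac{\left(\left(-108 + \left(-12\right)^{2} \cdot 140\right) + \frac{1}{292} \cdot 203\right) \left(-140199 - 173740\right)}{-115140} = \frac{232937}{170731} + \left(\left(-108 + 144 \cdot 140\right) + \frac{203}{292}\right) \left(-313939\right) \left(- \frac{1}{115140}\right) = 232937 \cdot \frac{1}{170731} + \left(\left(-108 + 20160\right) + \frac{203}{292}\right) \left(-313939\right) \left(- \frac{1}{115140}\right) = \frac{232937}{170731} + \left(20052 + \frac{203}{292}\right) \left(-313939\right) \left(- \frac{1}{115140}\right) = \frac{232937}{170731} + \frac{5855387}{292} \left(-313939\right) \left(- \frac{1}{115140}\right) = \frac{232937}{170731} - - \frac{1838234339393}{33620880} = \frac{232937}{170731} + \frac{1838234339393}{33620880} = \frac{313851418545830843}{5740126463280}$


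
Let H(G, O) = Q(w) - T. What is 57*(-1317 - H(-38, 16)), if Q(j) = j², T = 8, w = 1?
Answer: -74670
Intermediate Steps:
H(G, O) = -7 (H(G, O) = 1² - 1*8 = 1 - 8 = -7)
57*(-1317 - H(-38, 16)) = 57*(-1317 - 1*(-7)) = 57*(-1317 + 7) = 57*(-1310) = -74670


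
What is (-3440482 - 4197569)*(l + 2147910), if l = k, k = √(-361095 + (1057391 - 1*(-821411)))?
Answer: -16405846123410 - 7638051*√1517707 ≈ -1.6415e+13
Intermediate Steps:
k = √1517707 (k = √(-361095 + (1057391 + 821411)) = √(-361095 + 1878802) = √1517707 ≈ 1232.0)
l = √1517707 ≈ 1232.0
(-3440482 - 4197569)*(l + 2147910) = (-3440482 - 4197569)*(√1517707 + 2147910) = -7638051*(2147910 + √1517707) = -16405846123410 - 7638051*√1517707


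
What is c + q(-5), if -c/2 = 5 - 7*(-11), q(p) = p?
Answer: -169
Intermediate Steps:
c = -164 (c = -2*(5 - 7*(-11)) = -2*(5 + 77) = -2*82 = -164)
c + q(-5) = -164 - 5 = -169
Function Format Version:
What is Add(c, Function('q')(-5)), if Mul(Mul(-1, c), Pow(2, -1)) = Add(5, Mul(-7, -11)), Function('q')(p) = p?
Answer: -169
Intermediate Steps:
c = -164 (c = Mul(-2, Add(5, Mul(-7, -11))) = Mul(-2, Add(5, 77)) = Mul(-2, 82) = -164)
Add(c, Function('q')(-5)) = Add(-164, -5) = -169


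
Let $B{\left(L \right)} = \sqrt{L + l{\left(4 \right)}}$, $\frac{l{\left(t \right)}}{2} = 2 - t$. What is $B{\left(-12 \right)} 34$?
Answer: $136 i \approx 136.0 i$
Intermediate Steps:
$l{\left(t \right)} = 4 - 2 t$ ($l{\left(t \right)} = 2 \left(2 - t\right) = 4 - 2 t$)
$B{\left(L \right)} = \sqrt{-4 + L}$ ($B{\left(L \right)} = \sqrt{L + \left(4 - 8\right)} = \sqrt{L - 4} = \sqrt{-4 + L}$)
$B{\left(-12 \right)} 34 = \sqrt{-4 - 12} \cdot 34 = \sqrt{-16} \cdot 34 = 4 i 34 = 136 i$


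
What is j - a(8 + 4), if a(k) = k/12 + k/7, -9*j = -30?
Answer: 13/21 ≈ 0.61905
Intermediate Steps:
j = 10/3 (j = -1/9*(-30) = 10/3 ≈ 3.3333)
a(k) = 19*k/84 (a(k) = k*(1/12) + k*(1/7) = k/12 + k/7 = 19*k/84)
j - a(8 + 4) = 10/3 - 19*(8 + 4)/84 = 10/3 - 19*12/84 = 10/3 - 1*19/7 = 10/3 - 19/7 = 13/21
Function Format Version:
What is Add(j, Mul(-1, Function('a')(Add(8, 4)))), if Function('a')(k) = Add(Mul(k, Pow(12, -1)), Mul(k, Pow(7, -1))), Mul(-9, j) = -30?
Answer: Rational(13, 21) ≈ 0.61905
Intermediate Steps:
j = Rational(10, 3) (j = Mul(Rational(-1, 9), -30) = Rational(10, 3) ≈ 3.3333)
Function('a')(k) = Mul(Rational(19, 84), k) (Function('a')(k) = Add(Mul(k, Rational(1, 12)), Mul(k, Rational(1, 7))) = Add(Mul(Rational(1, 12), k), Mul(Rational(1, 7), k)) = Mul(Rational(19, 84), k))
Add(j, Mul(-1, Function('a')(Add(8, 4)))) = Add(Rational(10, 3), Mul(-1, Mul(Rational(19, 84), Add(8, 4)))) = Add(Rational(10, 3), Mul(-1, Mul(Rational(19, 84), 12))) = Add(Rational(10, 3), Mul(-1, Rational(19, 7))) = Add(Rational(10, 3), Rational(-19, 7)) = Rational(13, 21)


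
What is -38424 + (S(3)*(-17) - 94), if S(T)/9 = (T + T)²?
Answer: -44026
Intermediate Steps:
S(T) = 36*T² (S(T) = 9*(T + T)² = 9*(2*T)² = 9*(4*T²) = 36*T²)
-38424 + (S(3)*(-17) - 94) = -38424 + ((36*3²)*(-17) - 94) = -38424 + ((36*9)*(-17) - 94) = -38424 + (324*(-17) - 94) = -38424 + (-5508 - 94) = -38424 - 5602 = -44026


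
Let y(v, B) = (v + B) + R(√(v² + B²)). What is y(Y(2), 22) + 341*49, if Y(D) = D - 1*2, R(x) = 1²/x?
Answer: 368083/22 ≈ 16731.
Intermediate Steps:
R(x) = 1/x
Y(D) = -2 + D (Y(D) = D - 2 = -2 + D)
y(v, B) = B + v + (B² + v²)^(-½) (y(v, B) = (v + B) + 1/(√(v² + B²)) = (B + v) + 1/(√(B² + v²)) = (B + v) + (B² + v²)^(-½) = B + v + (B² + v²)^(-½))
y(Y(2), 22) + 341*49 = (22 + (-2 + 2) + (22² + (-2 + 2)²)^(-½)) + 341*49 = (22 + 0 + (484 + 0²)^(-½)) + 16709 = (22 + 0 + (484 + 0)^(-½)) + 16709 = (22 + 0 + 484^(-½)) + 16709 = (22 + 0 + 1/22) + 16709 = 485/22 + 16709 = 368083/22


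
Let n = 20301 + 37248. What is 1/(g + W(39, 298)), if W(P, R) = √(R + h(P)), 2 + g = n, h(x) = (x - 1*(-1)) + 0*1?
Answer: 57547/3311656871 - 13*√2/3311656871 ≈ 1.7372e-5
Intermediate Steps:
h(x) = 1 + x (h(x) = (x + 1) + 0 = (1 + x) + 0 = 1 + x)
n = 57549
g = 57547 (g = -2 + 57549 = 57547)
W(P, R) = √(1 + P + R) (W(P, R) = √(R + (1 + P)) = √(1 + P + R))
1/(g + W(39, 298)) = 1/(57547 + √(1 + 39 + 298)) = 1/(57547 + √338) = 1/(57547 + 13*√2)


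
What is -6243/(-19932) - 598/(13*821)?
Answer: 1402877/5454724 ≈ 0.25719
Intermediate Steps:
-6243/(-19932) - 598/(13*821) = -6243*(-1/19932) - 598/10673 = 2081/6644 - 598*1/10673 = 2081/6644 - 46/821 = 1402877/5454724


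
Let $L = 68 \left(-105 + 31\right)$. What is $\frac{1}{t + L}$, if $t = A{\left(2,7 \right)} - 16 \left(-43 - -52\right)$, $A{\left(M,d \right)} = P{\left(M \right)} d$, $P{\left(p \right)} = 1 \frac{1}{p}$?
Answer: $- \frac{2}{10345} \approx -0.00019333$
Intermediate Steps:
$P{\left(p \right)} = \frac{1}{p}$
$L = -5032$ ($L = 68 \left(-74\right) = -5032$)
$A{\left(M,d \right)} = \frac{d}{M}$
$t = - \frac{281}{2}$ ($t = \frac{7}{2} - 16 \left(-43 - -52\right) = 7 \cdot \frac{1}{2} - 16 \left(-43 + 52\right) = \frac{7}{2} - 144 = - \frac{281}{2} \approx -140.5$)
$\frac{1}{t + L} = \frac{1}{- \frac{281}{2} - 5032} = \frac{1}{- \frac{10345}{2}} = - \frac{2}{10345}$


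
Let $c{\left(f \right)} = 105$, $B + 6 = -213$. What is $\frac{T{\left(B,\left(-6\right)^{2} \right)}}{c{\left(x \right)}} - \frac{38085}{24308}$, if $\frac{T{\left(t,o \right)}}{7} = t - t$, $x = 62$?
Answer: $- \frac{38085}{24308} \approx -1.5668$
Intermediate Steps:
$B = -219$ ($B = -6 - 213 = -219$)
$T{\left(t,o \right)} = 0$ ($T{\left(t,o \right)} = 7 \left(t - t\right) = 7 \cdot 0 = 0$)
$\frac{T{\left(B,\left(-6\right)^{2} \right)}}{c{\left(x \right)}} - \frac{38085}{24308} = \frac{0}{105} - \frac{38085}{24308} = 0 \cdot \frac{1}{105} - \frac{38085}{24308} = 0 - \frac{38085}{24308} = - \frac{38085}{24308}$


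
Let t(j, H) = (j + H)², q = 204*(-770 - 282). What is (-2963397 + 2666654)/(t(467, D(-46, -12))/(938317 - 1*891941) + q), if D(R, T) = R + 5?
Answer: 3440438342/2488119783 ≈ 1.3827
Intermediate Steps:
D(R, T) = 5 + R
q = -214608 (q = 204*(-1052) = -214608)
t(j, H) = (H + j)²
(-2963397 + 2666654)/(t(467, D(-46, -12))/(938317 - 1*891941) + q) = (-2963397 + 2666654)/(((5 - 46) + 467)²/(938317 - 1*891941) - 214608) = -296743/((-41 + 467)²/(938317 - 891941) - 214608) = -296743/(426²/46376 - 214608) = -296743/(181476*(1/46376) - 214608) = -296743/(45369/11594 - 214608) = -296743/(-2488119783/11594) = -296743*(-11594/2488119783) = 3440438342/2488119783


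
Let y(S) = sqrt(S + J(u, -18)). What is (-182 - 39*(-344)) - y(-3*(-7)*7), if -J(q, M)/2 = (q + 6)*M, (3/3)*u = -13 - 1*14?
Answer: 13234 - I*sqrt(609) ≈ 13234.0 - 24.678*I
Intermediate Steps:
u = -27 (u = -13 - 1*14 = -13 - 14 = -27)
J(q, M) = -2*M*(6 + q) (J(q, M) = -2*(q + 6)*M = -2*(6 + q)*M = -2*M*(6 + q))
y(S) = sqrt(-756 + S) (y(S) = sqrt(S - 2*(-18)*(6 - 27)) = sqrt(S - 2*(-18)*(-21)) = sqrt(S - 756) = sqrt(-756 + S))
(-182 - 39*(-344)) - y(-3*(-7)*7) = (-182 - 39*(-344)) - sqrt(-756 - 3*(-7)*7) = (-182 + 13416) - sqrt(-756 + 21*7) = 13234 - sqrt(-756 + 147) = 13234 - sqrt(-609) = 13234 - I*sqrt(609)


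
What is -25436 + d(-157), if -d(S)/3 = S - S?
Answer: -25436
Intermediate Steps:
d(S) = 0 (d(S) = -3*(S - S) = -3*0 = 0)
-25436 + d(-157) = -25436 + 0 = -25436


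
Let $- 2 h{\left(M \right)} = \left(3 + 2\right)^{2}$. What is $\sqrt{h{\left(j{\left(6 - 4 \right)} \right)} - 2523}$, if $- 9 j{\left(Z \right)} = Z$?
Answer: $\frac{i \sqrt{10142}}{2} \approx 50.354 i$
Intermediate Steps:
$j{\left(Z \right)} = - \frac{Z}{9}$
$h{\left(M \right)} = - \frac{25}{2}$ ($h{\left(M \right)} = - \frac{\left(3 + 2\right)^{2}}{2} = - \frac{5^{2}}{2} = \left(- \frac{1}{2}\right) 25 = - \frac{25}{2}$)
$\sqrt{h{\left(j{\left(6 - 4 \right)} \right)} - 2523} = \sqrt{- \frac{25}{2} - 2523} = \sqrt{- \frac{5071}{2}} = \frac{i \sqrt{10142}}{2}$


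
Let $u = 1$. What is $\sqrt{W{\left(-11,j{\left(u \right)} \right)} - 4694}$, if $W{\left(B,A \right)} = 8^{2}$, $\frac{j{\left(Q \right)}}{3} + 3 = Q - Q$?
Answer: $i \sqrt{4630} \approx 68.044 i$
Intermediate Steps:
$j{\left(Q \right)} = -9$ ($j{\left(Q \right)} = -9 + 3 \left(Q - Q\right) = -9 + 3 \cdot 0 = -9 + 0 = -9$)
$W{\left(B,A \right)} = 64$
$\sqrt{W{\left(-11,j{\left(u \right)} \right)} - 4694} = \sqrt{64 - 4694} = \sqrt{-4630} = i \sqrt{4630}$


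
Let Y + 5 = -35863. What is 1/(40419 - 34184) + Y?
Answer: -223636979/6235 ≈ -35868.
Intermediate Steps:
Y = -35868 (Y = -5 - 35863 = -35868)
1/(40419 - 34184) + Y = 1/(40419 - 34184) - 35868 = 1/6235 - 35868 = -223636979/6235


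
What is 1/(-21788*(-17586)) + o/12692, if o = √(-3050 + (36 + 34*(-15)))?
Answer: 1/383163768 + I*√881/6346 ≈ 2.6098e-9 + 0.0046772*I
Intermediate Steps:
o = 2*I*√881 (o = √(-3050 + (36 - 510)) = √(-3050 - 474) = √(-3524) = 2*I*√881 ≈ 59.363*I)
1/(-21788*(-17586)) + o/12692 = 1/(-21788*(-17586)) + (2*I*√881)/12692 = -1/21788*(-1/17586) + (2*I*√881)*(1/12692) = 1/383163768 + I*√881/6346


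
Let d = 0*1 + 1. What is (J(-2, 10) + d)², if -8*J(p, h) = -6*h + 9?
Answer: 3481/64 ≈ 54.391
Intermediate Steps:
J(p, h) = -9/8 + 3*h/4 (J(p, h) = -(-6*h + 9)/8 = -(9 - 6*h)/8 = -9/8 + 3*h/4)
d = 1 (d = 0 + 1 = 1)
(J(-2, 10) + d)² = ((-9/8 + (¾)*10) + 1)² = ((-9/8 + 15/2) + 1)² = (51/8 + 1)² = (59/8)² = 3481/64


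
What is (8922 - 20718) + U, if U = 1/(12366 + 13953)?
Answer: -310458923/26319 ≈ -11796.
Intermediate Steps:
U = 1/26319 ≈ 3.7995e-5
(8922 - 20718) + U = (8922 - 20718) + 1/26319 = -11796 + 1/26319 = -310458923/26319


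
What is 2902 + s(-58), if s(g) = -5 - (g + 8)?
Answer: 2947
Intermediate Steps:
s(g) = -13 - g (s(g) = -5 - (8 + g) = -5 + (-8 - g) = -13 - g)
2902 + s(-58) = 2902 + (-13 - 1*(-58)) = 2902 + (-13 + 58) = 2902 + 45 = 2947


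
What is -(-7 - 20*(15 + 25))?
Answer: 807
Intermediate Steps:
-(-7 - 20*(15 + 25)) = -(-7 - 20*40) = -(-7 - 800) = -1*(-807) = 807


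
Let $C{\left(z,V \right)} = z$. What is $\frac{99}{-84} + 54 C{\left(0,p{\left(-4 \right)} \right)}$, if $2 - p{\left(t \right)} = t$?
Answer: $- \frac{33}{28} \approx -1.1786$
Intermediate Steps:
$p{\left(t \right)} = 2 - t$
$\frac{99}{-84} + 54 C{\left(0,p{\left(-4 \right)} \right)} = \frac{99}{-84} + 54 \cdot 0 = 99 \left(- \frac{1}{84}\right) + 0 = - \frac{33}{28} + 0 = - \frac{33}{28}$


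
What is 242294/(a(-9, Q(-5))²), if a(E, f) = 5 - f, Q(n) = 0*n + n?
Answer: 121147/50 ≈ 2422.9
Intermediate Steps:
Q(n) = n (Q(n) = 0 + n = n)
242294/(a(-9, Q(-5))²) = 242294/((5 - 1*(-5))²) = 242294/((5 + 5)²) = 242294/(10²) = 242294/100 = 242294*(1/100) = 121147/50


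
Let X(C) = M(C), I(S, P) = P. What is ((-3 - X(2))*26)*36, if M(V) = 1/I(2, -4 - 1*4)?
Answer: -2691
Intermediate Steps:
M(V) = -1/8 (M(V) = 1/(-4 - 1*4) = 1/(-4 - 4) = 1/(-8) = -1/8)
X(C) = -1/8
((-3 - X(2))*26)*36 = ((-3 - 1*(-1/8))*26)*36 = ((-3 + 1/8)*26)*36 = -23/8*26*36 = -299/4*36 = -2691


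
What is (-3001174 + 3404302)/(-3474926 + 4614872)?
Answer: 67188/189991 ≈ 0.35364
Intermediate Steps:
(-3001174 + 3404302)/(-3474926 + 4614872) = 403128/1139946 = 403128*(1/1139946) = 67188/189991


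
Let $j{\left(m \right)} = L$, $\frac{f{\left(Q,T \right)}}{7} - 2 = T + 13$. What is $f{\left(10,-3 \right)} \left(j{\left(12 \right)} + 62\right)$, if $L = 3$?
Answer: $5460$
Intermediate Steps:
$f{\left(Q,T \right)} = 105 + 7 T$ ($f{\left(Q,T \right)} = 14 + 7 \left(T + 13\right) = 14 + 7 \left(13 + T\right) = 14 + \left(91 + 7 T\right) = 105 + 7 T$)
$j{\left(m \right)} = 3$
$f{\left(10,-3 \right)} \left(j{\left(12 \right)} + 62\right) = \left(105 + 7 \left(-3\right)\right) \left(3 + 62\right) = \left(105 - 21\right) 65 = 84 \cdot 65 = 5460$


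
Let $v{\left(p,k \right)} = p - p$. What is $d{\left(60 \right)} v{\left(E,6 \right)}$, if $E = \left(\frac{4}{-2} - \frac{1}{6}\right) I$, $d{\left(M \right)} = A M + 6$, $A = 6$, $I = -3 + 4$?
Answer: $0$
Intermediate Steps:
$I = 1$
$d{\left(M \right)} = 6 + 6 M$ ($d{\left(M \right)} = 6 M + 6 = 6 + 6 M$)
$E = - \frac{13}{6}$ ($E = \left(\frac{4}{-2} - \frac{1}{6}\right) 1 = \left(4 \left(- \frac{1}{2}\right) - \frac{1}{6}\right) 1 = \left(-2 - \frac{1}{6}\right) 1 = \left(- \frac{13}{6}\right) 1 = - \frac{13}{6} \approx -2.1667$)
$v{\left(p,k \right)} = 0$
$d{\left(60 \right)} v{\left(E,6 \right)} = \left(6 + 6 \cdot 60\right) 0 = \left(6 + 360\right) 0 = 366 \cdot 0 = 0$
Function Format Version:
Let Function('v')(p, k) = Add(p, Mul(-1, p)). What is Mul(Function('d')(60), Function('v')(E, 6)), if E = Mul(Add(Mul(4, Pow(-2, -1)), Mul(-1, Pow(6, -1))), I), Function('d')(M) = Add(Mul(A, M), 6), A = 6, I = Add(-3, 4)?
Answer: 0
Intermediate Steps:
I = 1
Function('d')(M) = Add(6, Mul(6, M)) (Function('d')(M) = Add(Mul(6, M), 6) = Add(6, Mul(6, M)))
E = Rational(-13, 6) (E = Mul(Add(Mul(4, Pow(-2, -1)), Mul(-1, Pow(6, -1))), 1) = Mul(Add(Mul(4, Rational(-1, 2)), Mul(-1, Rational(1, 6))), 1) = Mul(Add(-2, Rational(-1, 6)), 1) = Mul(Rational(-13, 6), 1) = Rational(-13, 6) ≈ -2.1667)
Function('v')(p, k) = 0
Mul(Function('d')(60), Function('v')(E, 6)) = Mul(Add(6, Mul(6, 60)), 0) = Mul(Add(6, 360), 0) = Mul(366, 0) = 0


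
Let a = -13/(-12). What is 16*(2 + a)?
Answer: 148/3 ≈ 49.333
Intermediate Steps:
a = 13/12 (a = -13*(-1/12) = 13/12 ≈ 1.0833)
16*(2 + a) = 16*(2 + 13/12) = 16*(37/12) = 148/3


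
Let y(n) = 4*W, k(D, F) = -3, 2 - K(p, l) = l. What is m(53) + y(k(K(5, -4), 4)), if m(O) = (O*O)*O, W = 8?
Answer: 148909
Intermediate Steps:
K(p, l) = 2 - l
m(O) = O**3 (m(O) = O**2*O = O**3)
y(n) = 32 (y(n) = 4*8 = 32)
m(53) + y(k(K(5, -4), 4)) = 53**3 + 32 = 148877 + 32 = 148909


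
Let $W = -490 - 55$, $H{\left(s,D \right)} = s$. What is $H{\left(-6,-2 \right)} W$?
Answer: $3270$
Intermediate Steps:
$W = -545$ ($W = -490 - 55 = -545$)
$H{\left(-6,-2 \right)} W = \left(-6\right) \left(-545\right) = 3270$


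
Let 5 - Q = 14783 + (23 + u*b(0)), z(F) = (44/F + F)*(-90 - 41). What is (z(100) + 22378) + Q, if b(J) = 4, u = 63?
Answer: -145816/25 ≈ -5832.6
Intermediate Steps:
z(F) = -5764/F - 131*F (z(F) = (F + 44/F)*(-131) = -5764/F - 131*F)
Q = -15053 (Q = 5 - (14783 + (23 + 63*4)) = 5 - (14783 + (23 + 252)) = 5 - (14783 + 275) = 5 - 1*15058 = 5 - 15058 = -15053)
(z(100) + 22378) + Q = ((-5764/100 - 131*100) + 22378) - 15053 = ((-5764*1/100 - 13100) + 22378) - 15053 = ((-1441/25 - 13100) + 22378) - 15053 = (-328941/25 + 22378) - 15053 = 230509/25 - 15053 = -145816/25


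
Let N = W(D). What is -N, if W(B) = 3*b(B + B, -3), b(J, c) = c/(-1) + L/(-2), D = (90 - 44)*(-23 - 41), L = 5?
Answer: -3/2 ≈ -1.5000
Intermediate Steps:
D = -2944 (D = 46*(-64) = -2944)
b(J, c) = -5/2 - c (b(J, c) = c/(-1) + 5/(-2) = c*(-1) + 5*(-½) = -c - 5/2 = -5/2 - c)
W(B) = 3/2 (W(B) = 3*(-5/2 - 1*(-3)) = 3*(-5/2 + 3) = 3*(½) = 3/2)
N = 3/2 ≈ 1.5000
-N = -1*3/2 = -3/2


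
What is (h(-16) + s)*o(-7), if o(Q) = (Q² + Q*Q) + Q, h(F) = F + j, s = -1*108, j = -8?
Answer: -12012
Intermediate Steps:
s = -108
h(F) = -8 + F (h(F) = F - 8 = -8 + F)
o(Q) = Q + 2*Q² (o(Q) = (Q² + Q²) + Q = 2*Q² + Q = Q + 2*Q²)
(h(-16) + s)*o(-7) = ((-8 - 16) - 108)*(-7*(1 + 2*(-7))) = (-24 - 108)*(-7*(1 - 14)) = -(-924)*(-13) = -132*91 = -12012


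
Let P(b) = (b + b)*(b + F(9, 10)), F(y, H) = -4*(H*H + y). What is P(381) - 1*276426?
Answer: -318336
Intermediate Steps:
F(y, H) = -4*y - 4*H**2 (F(y, H) = -4*(H**2 + y) = -4*(y + H**2) = -4*y - 4*H**2)
P(b) = 2*b*(-436 + b) (P(b) = (b + b)*(b + (-4*9 - 4*10**2)) = (2*b)*(b + (-36 - 4*100)) = (2*b)*(b + (-36 - 400)) = (2*b)*(b - 436) = (2*b)*(-436 + b) = 2*b*(-436 + b))
P(381) - 1*276426 = 2*381*(-436 + 381) - 1*276426 = 2*381*(-55) - 276426 = -41910 - 276426 = -318336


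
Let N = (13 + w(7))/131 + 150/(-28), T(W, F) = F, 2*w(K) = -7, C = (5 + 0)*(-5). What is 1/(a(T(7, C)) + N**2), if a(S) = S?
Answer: 840889/2461491 ≈ 0.34162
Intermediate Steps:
C = -25 (C = 5*(-5) = -25)
w(K) = -7/2 (w(K) = (1/2)*(-7) = -7/2)
N = -4846/917 (N = (13 - 7/2)/131 + 150/(-28) = (19/2)*(1/131) + 150*(-1/28) = 19/262 - 75/14 = -4846/917 ≈ -5.2846)
1/(a(T(7, C)) + N**2) = 1/(-25 + (-4846/917)**2) = 1/(-25 + 23483716/840889) = 1/(2461491/840889) = 840889/2461491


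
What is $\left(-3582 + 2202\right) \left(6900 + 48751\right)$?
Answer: $-76798380$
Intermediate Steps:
$\left(-3582 + 2202\right) \left(6900 + 48751\right) = \left(-1380\right) 55651 = -76798380$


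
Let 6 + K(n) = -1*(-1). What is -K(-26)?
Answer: 5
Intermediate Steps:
K(n) = -5 (K(n) = -6 - 1*(-1) = -6 + 1 = -5)
-K(-26) = -1*(-5) = 5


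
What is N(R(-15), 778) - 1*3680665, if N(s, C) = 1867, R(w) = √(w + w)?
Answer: -3678798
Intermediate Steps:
R(w) = √2*√w (R(w) = √(2*w) = √2*√w)
N(R(-15), 778) - 1*3680665 = 1867 - 1*3680665 = 1867 - 3680665 = -3678798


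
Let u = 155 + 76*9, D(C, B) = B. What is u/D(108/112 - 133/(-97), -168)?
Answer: -839/168 ≈ -4.9940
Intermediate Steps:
u = 839 (u = 155 + 684 = 839)
u/D(108/112 - 133/(-97), -168) = 839/(-168) = 839*(-1/168) = -839/168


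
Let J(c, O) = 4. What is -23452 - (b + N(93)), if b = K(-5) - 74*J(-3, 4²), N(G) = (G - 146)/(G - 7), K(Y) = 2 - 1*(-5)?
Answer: -1991965/86 ≈ -23162.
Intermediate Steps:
K(Y) = 7 (K(Y) = 2 + 5 = 7)
N(G) = (-146 + G)/(-7 + G)
b = -289 (b = 7 - 74*4 = 7 - 296 = -289)
-23452 - (b + N(93)) = -23452 - (-289 + (-146 + 93)/(-7 + 93)) = -23452 - (-289 - 53/86) = -23452 - 1*(-24907/86) = -23452 + 24907/86 = -1991965/86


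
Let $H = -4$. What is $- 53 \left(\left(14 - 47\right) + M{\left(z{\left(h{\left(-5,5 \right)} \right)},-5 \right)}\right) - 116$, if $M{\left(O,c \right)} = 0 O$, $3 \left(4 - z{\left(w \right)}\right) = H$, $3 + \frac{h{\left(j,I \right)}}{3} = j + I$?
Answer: $1633$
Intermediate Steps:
$h{\left(j,I \right)} = -9 + 3 I + 3 j$ ($h{\left(j,I \right)} = -9 + 3 \left(j + I\right) = -9 + 3 \left(I + j\right) = -9 + \left(3 I + 3 j\right) = -9 + 3 I + 3 j$)
$z{\left(w \right)} = \frac{16}{3}$ ($z{\left(w \right)} = 4 - - \frac{4}{3} = 4 + \frac{4}{3} = \frac{16}{3}$)
$M{\left(O,c \right)} = 0$
$- 53 \left(\left(14 - 47\right) + M{\left(z{\left(h{\left(-5,5 \right)} \right)},-5 \right)}\right) - 116 = - 53 \left(\left(14 - 47\right) + 0\right) - 116 = - 53 \left(-33 + 0\right) - 116 = \left(-53\right) \left(-33\right) - 116 = 1749 - 116 = 1633$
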